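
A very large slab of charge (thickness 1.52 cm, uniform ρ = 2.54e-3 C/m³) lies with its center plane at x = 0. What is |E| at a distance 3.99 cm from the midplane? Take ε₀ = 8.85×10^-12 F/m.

The point |x| = 3.99 cm lies outside the slab (half-thickness 0.0076 m). A symmetric pillbox spanning the full slab encloses Q_enc = ρ·d·A.
Flux = 2EA ⇒ E = |ρ|d/(2ε₀), independent of distance outside.
E = (2.54×10^-3)(0.0152)/(2·8.85×10^-12) = 2.18e6 N/C.

|E| ≈ 2.18×10^6 V/m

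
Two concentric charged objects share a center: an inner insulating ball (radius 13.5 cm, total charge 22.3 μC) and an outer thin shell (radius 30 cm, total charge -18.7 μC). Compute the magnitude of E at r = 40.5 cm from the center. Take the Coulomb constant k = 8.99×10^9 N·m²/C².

E = 1.97e5 N/C

By spherical symmetry E is radial; choose a Gaussian sphere of radius r = 40.5 cm (r > 30 cm, enclosing both).
Q_enc = (22.3 μC) + (-18.7 μC) = 3.60e-6 C.
By Gauss's law, ∮E·dA = E·4πr² = Q_enc/ε₀.
E = k|Q_enc|/r² = (8.99×10^9)(3.60×10^-6)/(0.405)² = 1.97e5 N/C.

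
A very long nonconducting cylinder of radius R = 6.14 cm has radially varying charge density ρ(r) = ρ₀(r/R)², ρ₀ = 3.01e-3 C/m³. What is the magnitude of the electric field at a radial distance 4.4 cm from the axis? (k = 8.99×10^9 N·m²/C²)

|E| = 1.92×10^6 V/m

Coaxial Gaussian cylinder, radius r = 4.4 cm, length L (r < R).
λ_enc = ∫₀^r ρ(r')·2πr' dr' = (2πρ₀/R²)·r^4/4 = 4.701×10^-6 C/m.
Gauss's law: E·2πrL = λ_enc L/ε₀.
E = 2k|λ_enc|/r = 2(8.99×10^9)(4.701e-6)/(0.044) = 1.92×10^6 N/C.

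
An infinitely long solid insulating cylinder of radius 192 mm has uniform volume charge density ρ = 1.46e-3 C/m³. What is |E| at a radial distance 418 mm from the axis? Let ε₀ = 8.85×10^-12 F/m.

E ≈ 7.27×10^6 V/m

Take a coaxial cylindrical Gaussian surface of radius r = 418 mm and length L (r > 192 mm, full cross-section enclosed).
λ_enc = ρ·πR² = (1.46×10^-3)π(0.192)² = 1.691×10^-4 C/m.
Applying ∮E·dA = Q_enc/ε₀ with the end caps contributing no flux:
E = |λ_enc|/(2πε₀r) = (1.691×10^-4)/(2π·8.85×10^-12·0.418) = 7.27×10^6 N/C.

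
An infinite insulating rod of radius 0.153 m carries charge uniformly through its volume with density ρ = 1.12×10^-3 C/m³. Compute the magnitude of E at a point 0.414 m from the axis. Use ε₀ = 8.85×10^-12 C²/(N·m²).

3.58×10^6 N/C

Coaxial Gaussian cylinder, radius r = 0.414 m, length L (r > 0.153 m, full cross-section enclosed).
λ_enc = ρ·πR² = (1.12e-3)π(0.153)² = 8.237×10^-5 C/m.
Gauss's law: E·2πrL = λ_enc L/ε₀.
E = |λ_enc|/(2πε₀r) = (8.237e-5)/(2π·8.85×10^-12·0.414) = 3.58×10^6 N/C.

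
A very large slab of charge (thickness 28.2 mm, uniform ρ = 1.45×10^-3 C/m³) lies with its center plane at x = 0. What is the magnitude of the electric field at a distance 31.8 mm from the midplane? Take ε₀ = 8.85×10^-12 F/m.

The point |x| = 31.8 mm lies outside the slab (half-thickness 0.0141 m). A symmetric pillbox spanning the full slab encloses Q_enc = ρ·d·A.
Flux = 2EA ⇒ E = |ρ|d/(2ε₀), independent of distance outside.
E = (1.45e-3)(0.0282)/(2·8.85×10^-12) = 2.31e6 N/C.

E ≈ 2.31×10^6 N/C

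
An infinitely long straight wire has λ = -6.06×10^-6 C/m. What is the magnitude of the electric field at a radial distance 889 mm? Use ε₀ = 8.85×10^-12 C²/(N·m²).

Choose a coaxial cylinder of radius r = 889 mm (arbitrary length L) as the Gaussian surface.
Q_enc = λL, so λ_enc = -6.06e-6 C/m.
Since E is radial and uniform over the curved surface, Φ = E·2πrL = Q_enc/ε₀ = λ_enc L/ε₀.
E = |λ_enc|/(2πε₀r) = (6.06×10^-6)/(2π·8.85×10^-12·0.889) = 1.23×10^5 N/C.

|E| = 1.23×10^5 N/C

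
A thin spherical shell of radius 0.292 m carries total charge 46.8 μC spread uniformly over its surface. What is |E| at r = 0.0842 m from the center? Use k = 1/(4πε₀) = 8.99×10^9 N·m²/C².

Use a concentric Gaussian sphere at r = 0.0842 m (inside the shell, r < 0.292 m).
All the charge is outside the Gaussian surface: Q_enc = 0, hence E = 0 everywhere inside the shell.

E = 0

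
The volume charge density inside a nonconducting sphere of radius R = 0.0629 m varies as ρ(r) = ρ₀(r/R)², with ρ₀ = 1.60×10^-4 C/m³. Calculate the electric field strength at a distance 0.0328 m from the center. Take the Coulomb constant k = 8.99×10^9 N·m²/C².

Take a concentric spherical Gaussian surface of radius r = 0.0328 m (r < R).
Integrate the density: Q_enc = 4π ∫₀^r ρ₀(r'/R)^2 r'² dr' = 4πρ₀ r^5/(5·R²) = 3.859×10^-9 C.
Since E is radial and uniform over the Gaussian sphere, Φ = E·4πr² = Q_enc/ε₀.
E = k|Q_enc|/r² = (8.99×10^9)(3.859×10^-9)/(0.0328)² = 3.22×10^4 N/C.

E = 3.22e4 V/m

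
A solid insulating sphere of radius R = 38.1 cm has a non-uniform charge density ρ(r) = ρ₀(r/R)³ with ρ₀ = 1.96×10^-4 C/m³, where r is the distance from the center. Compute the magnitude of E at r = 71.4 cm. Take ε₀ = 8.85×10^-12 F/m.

By spherical symmetry E is radial; choose a Gaussian sphere of radius r = 71.4 cm (r > R, all charge enclosed).
Q_enc = 4π ∫₀^R ρ₀(r'/R)^3 r'² dr' = 4πρ₀R³/6 = 2.27×10^-5 C.
By Gauss's law, ∮E·dA = E·4πr² = Q_enc/ε₀.
E = |Q_enc|/(4πε₀r²) = (2.27×10^-5)/(4π·8.85×10^-12·(0.714)²) = 4.00×10^5 N/C.

4.00×10^5 N/C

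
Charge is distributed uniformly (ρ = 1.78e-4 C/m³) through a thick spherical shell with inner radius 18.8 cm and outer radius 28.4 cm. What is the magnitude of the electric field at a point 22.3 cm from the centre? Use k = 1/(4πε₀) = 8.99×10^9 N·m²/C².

E ≈ 5.99e5 N/C

Take a concentric spherical Gaussian surface of radius r = 22.3 cm (within the shell material, 18.8 cm < r < 28.4 cm).
Enclosed charge is the volume from a to r: Q_enc = (4π/3)ρ(r³ − a³) = 3.314×10^-6 C.
Since E is radial and uniform over the Gaussian sphere, Φ = E·4πr² = Q_enc/ε₀.
E = k|Q_enc|/r² = (8.99×10^9)(3.314×10^-6)/(0.223)² = 5.99×10^5 N/C.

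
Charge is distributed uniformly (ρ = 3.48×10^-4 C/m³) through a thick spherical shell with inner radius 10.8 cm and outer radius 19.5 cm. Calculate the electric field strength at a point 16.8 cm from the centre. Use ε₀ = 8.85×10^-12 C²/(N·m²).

|E| ≈ 1.62e6 N/C

Symmetry ⇒ E = E(r) r̂. Gaussian sphere of radius r = 16.8 cm (within the shell material, 10.8 cm < r < 19.5 cm).
Enclosed charge is the volume from a to r: Q_enc = (4π/3)ρ(r³ − a³) = 5.076e-6 C.
By Gauss's law, ∮E·dA = E·4πr² = Q_enc/ε₀.
E = |Q_enc|/(4πε₀r²) = (5.076×10^-6)/(4π·8.85×10^-12·(0.168)²) = 1.62×10^6 N/C.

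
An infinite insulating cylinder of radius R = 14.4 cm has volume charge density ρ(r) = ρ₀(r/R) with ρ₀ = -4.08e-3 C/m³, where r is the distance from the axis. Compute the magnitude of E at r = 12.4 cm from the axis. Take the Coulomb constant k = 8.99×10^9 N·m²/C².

E ≈ 1.64×10^7 N/C

Take a coaxial cylindrical Gaussian surface of radius r = 12.4 cm and length L (r < R).
Integrating ρ over the cross-section to radius r: λ_enc = (2πρ₀/R) ∫₀^r r'^2 dr' = 2πρ₀ r^3/(3·R) = -1.131e-4 C/m.
Since E is radial and uniform over the curved surface, Φ = E·2πrL = Q_enc/ε₀ = λ_enc L/ε₀.
E = 2k|λ_enc|/r = 2(8.99×10^9)(1.131e-4)/(0.124) = 1.64×10^7 N/C.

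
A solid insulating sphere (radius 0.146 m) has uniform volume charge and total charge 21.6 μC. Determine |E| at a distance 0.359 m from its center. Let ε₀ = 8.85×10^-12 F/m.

By spherical symmetry E is radial; choose a Gaussian sphere of radius r = 0.359 m (r > R, so the entire charge is enclosed).
Q_enc = 21.6 μC = 2.16×10^-5 C.
By Gauss's law, ∮E·dA = E·4πr² = Q_enc/ε₀.
E = |Q_enc|/(4πε₀r²) = (2.16×10^-5)/(4π·8.85×10^-12·(0.359)²) = 1.51×10^6 N/C.

|E| ≈ 1.51×10^6 N/C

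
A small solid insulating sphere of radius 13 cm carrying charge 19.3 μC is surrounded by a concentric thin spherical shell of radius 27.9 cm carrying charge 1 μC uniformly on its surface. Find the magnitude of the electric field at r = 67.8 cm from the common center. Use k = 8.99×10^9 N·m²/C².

|E| ≈ 3.97×10^5 N/C

Use a concentric Gaussian sphere at r = 67.8 cm (r > 27.9 cm, enclosing both).
Q_enc = (19.3 μC) + (1 μC) = 2.03×10^-5 C.
By Gauss's law, ∮E·dA = E·4πr² = Q_enc/ε₀.
E = k|Q_enc|/r² = (8.99×10^9)(2.03×10^-5)/(0.678)² = 3.97×10^5 N/C.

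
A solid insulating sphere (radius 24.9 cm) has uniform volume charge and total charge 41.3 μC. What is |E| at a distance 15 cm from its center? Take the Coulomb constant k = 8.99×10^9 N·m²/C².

E = 3.61×10^6 N/C

Symmetry ⇒ E = E(r) r̂. Gaussian sphere of radius r = 15 cm (r < R).
Only the charge within r is enclosed: Q_enc = Q·(r/R)³ = (41.3 μC)·(15 cm/24.9 cm)³ = 9.029×10^-6 C.
By Gauss's law, ∮E·dA = E·4πr² = Q_enc/ε₀.
E = k|Q_enc|/r² = (8.99×10^9)(9.029×10^-6)/(0.15)² = 3.61×10^6 N/C.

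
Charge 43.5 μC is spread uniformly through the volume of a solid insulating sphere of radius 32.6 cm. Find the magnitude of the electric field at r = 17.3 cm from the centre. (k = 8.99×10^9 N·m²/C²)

Symmetry ⇒ E = E(r) r̂. Gaussian sphere of radius r = 17.3 cm (r < R).
Only the charge within r is enclosed: Q_enc = Q·(r/R)³ = (43.5 μC)·(17.3 cm/32.6 cm)³ = 6.501×10^-6 C.
Applying ∮E·dA = Q_enc/ε₀ with Φ = E(4πr²):
E = k|Q_enc|/r² = (8.99×10^9)(6.501e-6)/(0.173)² = 1.95×10^6 N/C.

|E| ≈ 1.95e6 N/C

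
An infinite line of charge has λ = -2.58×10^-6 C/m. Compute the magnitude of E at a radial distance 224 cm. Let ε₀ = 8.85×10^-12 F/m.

Coaxial Gaussian cylinder, radius r = 224 cm, length L.
Q_enc = λL, so λ_enc = -2.58×10^-6 C/m.
Gauss's law: E·2πrL = λ_enc L/ε₀.
E = |λ_enc|/(2πε₀r) = (2.58e-6)/(2π·8.85×10^-12·2.24) = 2.07×10^4 N/C.

E = 2.07×10^4 N/C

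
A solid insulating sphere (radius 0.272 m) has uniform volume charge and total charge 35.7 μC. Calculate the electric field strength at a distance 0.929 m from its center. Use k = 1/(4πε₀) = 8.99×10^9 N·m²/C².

E ≈ 3.72e5 V/m

Symmetry ⇒ E = E(r) r̂. Gaussian sphere of radius r = 0.929 m (r > R, so the entire charge is enclosed).
Q_enc = 35.7 μC = 3.57×10^-5 C.
Gauss's law: E·4πr² = Q_enc/ε₀.
E = k|Q_enc|/r² = (8.99×10^9)(3.57×10^-5)/(0.929)² = 3.72×10^5 N/C.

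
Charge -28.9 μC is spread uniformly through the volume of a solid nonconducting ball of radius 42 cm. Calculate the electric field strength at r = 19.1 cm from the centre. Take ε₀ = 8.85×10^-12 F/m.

6.70×10^5 N/C

By spherical symmetry E is radial; choose a Gaussian sphere of radius r = 19.1 cm (r < R).
For a uniform sphere the enclosed fraction is (r/R)³, so Q_enc = (-28.9 μC)(0.191/0.42)³ = -2.718×10^-6 C.
Since E is radial and uniform over the Gaussian sphere, Φ = E·4πr² = Q_enc/ε₀.
E = |Q_enc|/(4πε₀r²) = (2.718e-6)/(4π·8.85×10^-12·(0.191)²) = 6.70×10^5 N/C.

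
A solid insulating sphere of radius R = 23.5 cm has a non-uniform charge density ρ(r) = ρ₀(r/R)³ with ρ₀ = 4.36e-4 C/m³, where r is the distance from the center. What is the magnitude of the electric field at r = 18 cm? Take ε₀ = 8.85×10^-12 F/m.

6.64×10^5 N/C

Symmetry ⇒ E = E(r) r̂. Gaussian sphere of radius r = 18 cm (r < R).
Integrate the density: Q_enc = 4π ∫₀^r ρ₀(r'/R)^3 r'² dr' = 4πρ₀ r^6/(6·R³) = 2.393×10^-6 C.
Since E is radial and uniform over the Gaussian sphere, Φ = E·4πr² = Q_enc/ε₀.
E = |Q_enc|/(4πε₀r²) = (2.393×10^-6)/(4π·8.85×10^-12·(0.18)²) = 6.64e5 N/C.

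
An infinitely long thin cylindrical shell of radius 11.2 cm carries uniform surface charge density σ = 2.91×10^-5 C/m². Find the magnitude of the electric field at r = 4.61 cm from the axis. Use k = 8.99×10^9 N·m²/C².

E = 0 (no enclosed charge)

Coaxial Gaussian cylinder, radius r = 4.61 cm, length L (r < 11.2 cm, inside the shell).
All the surface charge lies outside this cylinder: Q_enc = 0, hence E = 0.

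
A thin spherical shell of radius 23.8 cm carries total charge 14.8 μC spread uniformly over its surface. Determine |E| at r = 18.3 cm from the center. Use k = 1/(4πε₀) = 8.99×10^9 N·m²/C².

E = 0

Use a concentric Gaussian sphere at r = 18.3 cm (inside the shell, r < 23.8 cm).
No charge lies within this surface, so Q_enc = 0 and Gauss's law gives E·4πr² = 0 ⇒ E = 0.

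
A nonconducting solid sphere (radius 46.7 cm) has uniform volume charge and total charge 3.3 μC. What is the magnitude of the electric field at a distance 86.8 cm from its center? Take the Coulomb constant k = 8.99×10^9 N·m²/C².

By spherical symmetry E is radial; choose a Gaussian sphere of radius r = 86.8 cm (r > R, so the entire charge is enclosed).
Q_enc = 3.3 μC = 3.30×10^-6 C.
Since E is radial and uniform over the Gaussian sphere, Φ = E·4πr² = Q_enc/ε₀.
E = k|Q_enc|/r² = (8.99×10^9)(3.30×10^-6)/(0.868)² = 3.94e4 N/C.

E ≈ 3.94×10^4 V/m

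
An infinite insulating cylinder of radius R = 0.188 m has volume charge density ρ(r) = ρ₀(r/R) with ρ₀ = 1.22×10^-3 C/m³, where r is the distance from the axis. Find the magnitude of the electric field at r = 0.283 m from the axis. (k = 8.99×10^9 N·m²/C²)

|E| ≈ 5.74e6 N/C

Take a coaxial cylindrical Gaussian surface of radius r = 0.283 m and length L (r > R, full charge per length enclosed).
λ_enc = 2π ∫₀^R ρ₀(r'/R)^1 r' dr' = 2πρ₀R²/3 = 9.031×10^-5 C/m.
Since E is radial and uniform over the curved surface, Φ = E·2πrL = Q_enc/ε₀ = λ_enc L/ε₀.
E = 2k|λ_enc|/r = 2(8.99×10^9)(9.031×10^-5)/(0.283) = 5.74e6 N/C.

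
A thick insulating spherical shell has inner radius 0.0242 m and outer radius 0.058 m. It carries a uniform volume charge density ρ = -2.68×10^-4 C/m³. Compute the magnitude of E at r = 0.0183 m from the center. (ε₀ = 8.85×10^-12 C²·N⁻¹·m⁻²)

E = 0

Use a concentric Gaussian sphere at r = 0.0183 m (r < 0.0242 m, inside the empty cavity).
Q_enc = 0 (all charge lies at larger r); Gauss's law gives E = 0.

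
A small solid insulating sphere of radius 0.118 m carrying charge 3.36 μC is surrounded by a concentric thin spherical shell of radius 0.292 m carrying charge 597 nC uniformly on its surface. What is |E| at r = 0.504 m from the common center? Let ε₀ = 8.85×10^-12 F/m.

By spherical symmetry E is radial; choose a Gaussian sphere of radius r = 0.504 m (r > 0.292 m, enclosing both).
Q_enc = (3.36 μC) + (597 nC) = 3.957×10^-6 C.
Since E is radial and uniform over the Gaussian sphere, Φ = E·4πr² = Q_enc/ε₀.
E = |Q_enc|/(4πε₀r²) = (3.957e-6)/(4π·8.85×10^-12·(0.504)²) = 1.40×10^5 N/C.

|E| ≈ 1.40×10^5 V/m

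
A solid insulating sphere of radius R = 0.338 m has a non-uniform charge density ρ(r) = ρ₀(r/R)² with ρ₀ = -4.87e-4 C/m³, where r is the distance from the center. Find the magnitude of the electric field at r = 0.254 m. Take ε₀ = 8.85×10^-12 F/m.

E ≈ 1.58×10^6 N/C

Symmetry ⇒ E = E(r) r̂. Gaussian sphere of radius r = 0.254 m (r < R).
Integrate the density: Q_enc = 4π ∫₀^r ρ₀(r'/R)^2 r'² dr' = 4πρ₀ r^5/(5·R²) = -1.133e-5 C.
Gauss's law: E·4πr² = Q_enc/ε₀.
E = |Q_enc|/(4πε₀r²) = (1.133×10^-5)/(4π·8.85×10^-12·(0.254)²) = 1.58×10^6 N/C.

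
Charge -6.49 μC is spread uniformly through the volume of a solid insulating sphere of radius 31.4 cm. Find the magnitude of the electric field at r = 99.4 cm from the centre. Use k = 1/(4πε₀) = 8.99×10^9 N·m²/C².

|E| = 5.91×10^4 N/C

Symmetry ⇒ E = E(r) r̂. Gaussian sphere of radius r = 99.4 cm (r > R, so the entire charge is enclosed).
Q_enc = -6.49 μC = -6.49e-6 C.
By Gauss's law, ∮E·dA = E·4πr² = Q_enc/ε₀.
E = k|Q_enc|/r² = (8.99×10^9)(6.49×10^-6)/(0.994)² = 5.91×10^4 N/C.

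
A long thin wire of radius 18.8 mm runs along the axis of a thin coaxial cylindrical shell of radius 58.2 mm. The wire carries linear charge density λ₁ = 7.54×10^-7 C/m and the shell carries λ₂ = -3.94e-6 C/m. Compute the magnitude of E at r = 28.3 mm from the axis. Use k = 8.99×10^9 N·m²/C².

|E| = 4.79×10^5 N/C

Take a coaxial cylindrical Gaussian surface of radius r = 28.3 mm and length L (between the conductors, 18.8 mm < r < 58.2 mm).
The shell at 58.2 mm lies outside the Gaussian surface, so λ_enc = λ₁ = 7.54×10^-7 C/m.
Applying ∮E·dA = Q_enc/ε₀ with the end caps contributing no flux:
E = 2k|λ_enc|/r = 2(8.99×10^9)(7.54e-7)/(0.0283) = 4.79×10^5 N/C.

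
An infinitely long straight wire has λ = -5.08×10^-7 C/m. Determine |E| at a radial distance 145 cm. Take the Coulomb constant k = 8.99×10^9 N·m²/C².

By cylindrical symmetry E is radial; use a coaxial Gaussian cylinder of radius 145 cm and length L.
Q_enc = λL, so λ_enc = -5.08×10^-7 C/m.
Applying ∮E·dA = Q_enc/ε₀ with the end caps contributing no flux:
E = 2k|λ_enc|/r = 2(8.99×10^9)(5.08×10^-7)/(1.45) = 6.30e3 N/C.

6.30×10^3 N/C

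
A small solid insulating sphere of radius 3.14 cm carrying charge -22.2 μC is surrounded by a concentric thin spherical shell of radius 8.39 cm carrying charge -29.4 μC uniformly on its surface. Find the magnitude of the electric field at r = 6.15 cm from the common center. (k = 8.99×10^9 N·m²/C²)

By spherical symmetry E is radial; choose a Gaussian sphere of radius r = 6.15 cm (between the bodies, 3.14 cm < r < 8.39 cm).
The shell at 8.39 cm lies outside the Gaussian surface, so Q_enc = -22.2 μC = -2.22×10^-5 C.
Gauss's law: E·4πr² = Q_enc/ε₀.
E = k|Q_enc|/r² = (8.99×10^9)(2.22×10^-5)/(0.0615)² = 5.28×10^7 N/C.

|E| = 5.28e7 N/C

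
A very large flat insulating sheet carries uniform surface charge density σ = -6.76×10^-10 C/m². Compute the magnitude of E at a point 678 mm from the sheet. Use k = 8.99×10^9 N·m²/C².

Choose a cylindrical pillbox piercing the sheet, end faces (area A) parallel to it.
Flux Φ = 2EA and Q_enc = σA, so 2EA = σA/ε₀ ⇒ E = |σ|/(2ε₀), independent of distance.
E = 2πk|σ| = 2π(8.99×10^9)(6.76e-10) = 38.2 N/C.

E = 38.2 N/C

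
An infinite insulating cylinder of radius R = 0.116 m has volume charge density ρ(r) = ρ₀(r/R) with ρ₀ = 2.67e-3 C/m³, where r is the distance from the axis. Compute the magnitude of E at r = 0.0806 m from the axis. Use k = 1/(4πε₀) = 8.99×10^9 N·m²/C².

Take a coaxial cylindrical Gaussian surface of radius r = 0.0806 m and length L (r < R).
λ_enc = ∫₀^r ρ(r')·2πr' dr' = (2πρ₀/R)·r^3/3 = 2.524×10^-5 C/m.
By Gauss's law (flux through the curved wall only), E·2πrL = λ_enc L/ε₀.
E = 2k|λ_enc|/r = 2(8.99×10^9)(2.524×10^-5)/(0.0806) = 5.63×10^6 N/C.

E = 5.63×10^6 N/C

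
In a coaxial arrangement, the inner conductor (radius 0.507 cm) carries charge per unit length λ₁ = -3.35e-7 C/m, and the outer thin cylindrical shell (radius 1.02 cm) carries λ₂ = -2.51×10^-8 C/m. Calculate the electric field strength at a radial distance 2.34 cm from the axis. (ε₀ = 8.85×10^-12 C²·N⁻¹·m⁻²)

Take a coaxial cylindrical Gaussian surface of radius r = 2.34 cm and length L (r > 1.02 cm, enclosing both).
λ_enc = λ₁ + λ₂ = (-3.35×10^-7) + (-2.51×10^-8) = -3.601e-7 C/m.
By Gauss's law (flux through the curved wall only), E·2πrL = λ_enc L/ε₀.
E = |λ_enc|/(2πε₀r) = (3.601×10^-7)/(2π·8.85×10^-12·0.0234) = 2.77e5 N/C.

E = 2.77e5 V/m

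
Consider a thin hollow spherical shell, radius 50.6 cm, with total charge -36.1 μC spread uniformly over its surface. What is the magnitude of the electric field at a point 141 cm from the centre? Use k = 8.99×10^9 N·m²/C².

Symmetry ⇒ E = E(r) r̂. Gaussian sphere of radius r = 141 cm (r > 50.6 cm).
The entire shell is enclosed: Q_enc = -3.61×10^-5 C.
Gauss's law: E·4πr² = Q_enc/ε₀.
E = k|Q_enc|/r² = (8.99×10^9)(3.61×10^-5)/(1.41)² = 1.63×10^5 N/C.

1.63e5 N/C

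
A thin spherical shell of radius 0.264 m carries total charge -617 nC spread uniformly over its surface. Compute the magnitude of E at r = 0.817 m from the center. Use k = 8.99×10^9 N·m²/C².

By spherical symmetry E is radial; choose a Gaussian sphere of radius r = 0.817 m (r > 0.264 m).
The entire shell is enclosed: Q_enc = -6.17e-7 C.
By Gauss's law, ∮E·dA = E·4πr² = Q_enc/ε₀.
E = k|Q_enc|/r² = (8.99×10^9)(6.17×10^-7)/(0.817)² = 8.31×10^3 N/C.

|E| ≈ 8.31e3 N/C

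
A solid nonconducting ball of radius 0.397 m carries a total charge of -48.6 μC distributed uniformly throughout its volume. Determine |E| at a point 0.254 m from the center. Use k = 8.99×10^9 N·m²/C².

|E| = 1.77e6 V/m

Take a concentric spherical Gaussian surface of radius r = 0.254 m (r < R).
For a uniform sphere the enclosed fraction is (r/R)³, so Q_enc = (-48.6 μC)(0.254/0.397)³ = -1.273×10^-5 C.
Gauss's law: E·4πr² = Q_enc/ε₀.
E = k|Q_enc|/r² = (8.99×10^9)(1.273×10^-5)/(0.254)² = 1.77×10^6 N/C.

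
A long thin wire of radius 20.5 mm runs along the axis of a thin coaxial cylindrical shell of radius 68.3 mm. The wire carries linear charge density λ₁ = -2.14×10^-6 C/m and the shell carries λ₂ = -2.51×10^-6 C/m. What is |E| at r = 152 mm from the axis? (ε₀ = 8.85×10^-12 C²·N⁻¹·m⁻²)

Coaxial Gaussian cylinder, radius r = 152 mm, length L (r > 68.3 mm, enclosing both).
λ_enc = λ₁ + λ₂ = (-2.14e-6) + (-2.51×10^-6) = -4.65e-6 C/m.
Gauss's law: E·2πrL = λ_enc L/ε₀.
E = |λ_enc|/(2πε₀r) = (4.65×10^-6)/(2π·8.85×10^-12·0.152) = 5.50×10^5 N/C.

|E| = 5.50×10^5 V/m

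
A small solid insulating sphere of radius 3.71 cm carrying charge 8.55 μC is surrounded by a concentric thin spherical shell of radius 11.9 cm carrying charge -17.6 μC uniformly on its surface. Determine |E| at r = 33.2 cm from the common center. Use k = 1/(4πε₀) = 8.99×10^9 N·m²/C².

E = 7.38×10^5 N/C

Take a concentric spherical Gaussian surface of radius r = 33.2 cm (r > 11.9 cm, enclosing both).
Q_enc = (8.55 μC) + (-17.6 μC) = -9.05e-6 C.
Gauss's law: E·4πr² = Q_enc/ε₀.
E = k|Q_enc|/r² = (8.99×10^9)(9.05×10^-6)/(0.332)² = 7.38e5 N/C.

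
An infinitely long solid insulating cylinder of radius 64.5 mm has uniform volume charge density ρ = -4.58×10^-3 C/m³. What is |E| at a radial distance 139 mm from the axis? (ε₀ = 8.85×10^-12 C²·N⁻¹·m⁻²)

7.74×10^6 V/m

Coaxial Gaussian cylinder, radius r = 139 mm, length L (r > 64.5 mm, full cross-section enclosed).
λ_enc = ρ·πR² = (-4.58×10^-3)π(0.0645)² = -5.986×10^-5 C/m.
Since E is radial and uniform over the curved surface, Φ = E·2πrL = Q_enc/ε₀ = λ_enc L/ε₀.
E = |λ_enc|/(2πε₀r) = (5.986×10^-5)/(2π·8.85×10^-12·0.139) = 7.74e6 N/C.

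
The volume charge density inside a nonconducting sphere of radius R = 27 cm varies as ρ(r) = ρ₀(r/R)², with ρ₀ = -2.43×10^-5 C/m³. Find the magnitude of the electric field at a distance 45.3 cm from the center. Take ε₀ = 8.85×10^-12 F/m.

E ≈ 5.27×10^4 V/m

Symmetry ⇒ E = E(r) r̂. Gaussian sphere of radius r = 45.3 cm (r > R, all charge enclosed).
Q_enc = 4π ∫₀^R ρ₀(r'/R)^2 r'² dr' = 4πρ₀R³/5 = -1.202×10^-6 C.
Applying ∮E·dA = Q_enc/ε₀ with Φ = E(4πr²):
E = |Q_enc|/(4πε₀r²) = (1.202e-6)/(4π·8.85×10^-12·(0.453)²) = 5.27e4 N/C.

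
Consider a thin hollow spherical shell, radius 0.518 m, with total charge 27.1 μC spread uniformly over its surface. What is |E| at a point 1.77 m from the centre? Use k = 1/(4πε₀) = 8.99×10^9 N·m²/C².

Take a concentric spherical Gaussian surface of radius r = 1.77 m (r > 0.518 m).
The entire shell is enclosed: Q_enc = 2.71×10^-5 C.
Applying ∮E·dA = Q_enc/ε₀ with Φ = E(4πr²):
E = k|Q_enc|/r² = (8.99×10^9)(2.71×10^-5)/(1.77)² = 7.78×10^4 N/C.

7.78e4 N/C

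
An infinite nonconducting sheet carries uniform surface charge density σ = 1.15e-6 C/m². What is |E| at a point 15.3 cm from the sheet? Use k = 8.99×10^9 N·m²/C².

E = 6.50e4 V/m

Choose a cylindrical pillbox piercing the sheet, end faces (area A) parallel to it.
Flux Φ = 2EA and Q_enc = σA, so 2EA = σA/ε₀ ⇒ E = |σ|/(2ε₀), independent of distance.
E = 2πk|σ| = 2π(8.99×10^9)(1.15×10^-6) = 6.50×10^4 N/C.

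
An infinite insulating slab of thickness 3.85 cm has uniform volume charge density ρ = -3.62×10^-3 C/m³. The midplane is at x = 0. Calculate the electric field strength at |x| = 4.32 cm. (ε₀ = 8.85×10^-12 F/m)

7.87×10^6 N/C

The point |x| = 4.32 cm lies outside the slab (half-thickness 0.01925 m). A symmetric pillbox spanning the full slab encloses Q_enc = ρ·d·A.
Flux = 2EA ⇒ E = |ρ|d/(2ε₀), independent of distance outside.
E = (3.62×10^-3)(0.0385)/(2·8.85×10^-12) = 7.87×10^6 N/C.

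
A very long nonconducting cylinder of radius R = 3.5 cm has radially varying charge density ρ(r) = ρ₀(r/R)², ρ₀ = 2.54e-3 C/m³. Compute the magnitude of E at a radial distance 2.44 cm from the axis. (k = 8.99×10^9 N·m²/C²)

8.51e5 V/m

Choose a coaxial cylinder of radius r = 2.44 cm (arbitrary length L) as the Gaussian surface (r < R).
Integrating ρ over the cross-section to radius r: λ_enc = (2πρ₀/R²) ∫₀^r r'^3 dr' = 2πρ₀ r^4/(4·R²) = 1.154×10^-6 C/m.
Gauss's law: E·2πrL = λ_enc L/ε₀.
E = 2k|λ_enc|/r = 2(8.99×10^9)(1.154×10^-6)/(0.0244) = 8.51e5 N/C.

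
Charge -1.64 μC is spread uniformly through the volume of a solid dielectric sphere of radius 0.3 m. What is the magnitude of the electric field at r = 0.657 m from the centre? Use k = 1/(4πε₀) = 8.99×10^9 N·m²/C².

Use a concentric Gaussian sphere at r = 0.657 m (r > R, so the entire charge is enclosed).
Q_enc = -1.64 μC = -1.64×10^-6 C.
By Gauss's law, ∮E·dA = E·4πr² = Q_enc/ε₀.
E = k|Q_enc|/r² = (8.99×10^9)(1.64e-6)/(0.657)² = 3.42×10^4 N/C.

|E| = 3.42e4 V/m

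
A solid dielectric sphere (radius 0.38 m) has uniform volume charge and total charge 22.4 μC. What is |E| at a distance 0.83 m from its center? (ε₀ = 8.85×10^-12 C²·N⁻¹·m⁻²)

E ≈ 2.92×10^5 V/m

By spherical symmetry E is radial; choose a Gaussian sphere of radius r = 0.83 m (r > R, so the entire charge is enclosed).
Q_enc = 22.4 μC = 2.24e-5 C.
Gauss's law: E·4πr² = Q_enc/ε₀.
E = |Q_enc|/(4πε₀r²) = (2.24×10^-5)/(4π·8.85×10^-12·(0.83)²) = 2.92×10^5 N/C.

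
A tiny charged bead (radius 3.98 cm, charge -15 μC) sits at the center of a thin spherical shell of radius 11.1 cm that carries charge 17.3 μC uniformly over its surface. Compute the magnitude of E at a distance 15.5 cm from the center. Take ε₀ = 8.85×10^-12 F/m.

Take a concentric spherical Gaussian surface of radius r = 15.5 cm (r > 11.1 cm, enclosing both).
Q_enc = (-15 μC) + (17.3 μC) = 2.30e-6 C.
By Gauss's law, ∮E·dA = E·4πr² = Q_enc/ε₀.
E = |Q_enc|/(4πε₀r²) = (2.30×10^-6)/(4π·8.85×10^-12·(0.155)²) = 8.61×10^5 N/C.

|E| ≈ 8.61×10^5 N/C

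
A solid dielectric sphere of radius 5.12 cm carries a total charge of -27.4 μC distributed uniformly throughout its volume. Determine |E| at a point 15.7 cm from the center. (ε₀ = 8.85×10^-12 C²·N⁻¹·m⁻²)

|E| ≈ 1.00e7 N/C

Take a concentric spherical Gaussian surface of radius r = 15.7 cm (r > R, so the entire charge is enclosed).
Q_enc = -27.4 μC = -2.74e-5 C.
Applying ∮E·dA = Q_enc/ε₀ with Φ = E(4πr²):
E = |Q_enc|/(4πε₀r²) = (2.74×10^-5)/(4π·8.85×10^-12·(0.157)²) = 1.00×10^7 N/C.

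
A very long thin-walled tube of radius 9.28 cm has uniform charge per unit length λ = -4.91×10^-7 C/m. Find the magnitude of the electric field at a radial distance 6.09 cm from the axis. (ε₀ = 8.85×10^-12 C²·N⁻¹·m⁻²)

|E| = 0 N/C

Choose a coaxial cylinder of radius r = 6.09 cm (arbitrary length L) as the Gaussian surface (r < 9.28 cm, inside the shell).
All the surface charge lies outside this cylinder: Q_enc = 0, hence E = 0.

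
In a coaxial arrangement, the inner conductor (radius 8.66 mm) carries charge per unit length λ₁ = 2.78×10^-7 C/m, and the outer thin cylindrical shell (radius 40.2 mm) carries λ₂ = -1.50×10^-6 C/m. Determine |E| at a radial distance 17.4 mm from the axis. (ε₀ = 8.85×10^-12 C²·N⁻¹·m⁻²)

Choose a coaxial cylinder of radius r = 17.4 mm (arbitrary length L) as the Gaussian surface (between the conductors, 8.66 mm < r < 40.2 mm).
The shell at 40.2 mm lies outside the Gaussian surface, so λ_enc = λ₁ = 2.78×10^-7 C/m.
By Gauss's law (flux through the curved wall only), E·2πrL = λ_enc L/ε₀.
E = |λ_enc|/(2πε₀r) = (2.78×10^-7)/(2π·8.85×10^-12·0.0174) = 2.87×10^5 N/C.

|E| = 2.87×10^5 N/C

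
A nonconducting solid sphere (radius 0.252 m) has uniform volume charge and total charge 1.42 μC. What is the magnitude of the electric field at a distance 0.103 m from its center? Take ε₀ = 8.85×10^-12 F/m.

E ≈ 8.22e4 V/m

By spherical symmetry E is radial; choose a Gaussian sphere of radius r = 0.103 m (r < R).
For a uniform sphere the enclosed fraction is (r/R)³, so Q_enc = (1.42 μC)(0.103/0.252)³ = 9.696e-8 C.
Since E is radial and uniform over the Gaussian sphere, Φ = E·4πr² = Q_enc/ε₀.
E = |Q_enc|/(4πε₀r²) = (9.696×10^-8)/(4π·8.85×10^-12·(0.103)²) = 8.22×10^4 N/C.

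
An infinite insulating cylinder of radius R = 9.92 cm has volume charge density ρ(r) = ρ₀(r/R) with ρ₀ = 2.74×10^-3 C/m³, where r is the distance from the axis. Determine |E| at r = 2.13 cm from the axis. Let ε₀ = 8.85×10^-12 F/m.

|E| ≈ 4.72×10^5 V/m

Take a coaxial cylindrical Gaussian surface of radius r = 2.13 cm and length L (r < R).
λ_enc = ∫₀^r ρ(r')·2πr' dr' = (2πρ₀/R)·r^3/3 = 5.59×10^-7 C/m.
Applying ∮E·dA = Q_enc/ε₀ with the end caps contributing no flux:
E = |λ_enc|/(2πε₀r) = (5.59e-7)/(2π·8.85×10^-12·0.0213) = 4.72e5 N/C.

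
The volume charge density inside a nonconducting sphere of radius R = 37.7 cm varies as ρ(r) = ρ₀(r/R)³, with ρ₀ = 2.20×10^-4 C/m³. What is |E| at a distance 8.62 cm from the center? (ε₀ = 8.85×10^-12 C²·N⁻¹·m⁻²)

E ≈ 4.27×10^3 V/m

By spherical symmetry E is radial; choose a Gaussian sphere of radius r = 8.62 cm (r < R).
Q_enc = ∫₀^r ρ(r')·4πr'² dr' = (4πρ₀/R³) ∫₀^r r'^5 dr' = 4πρ₀ r^6/(6·R³) = 3.528×10^-9 C.
Applying ∮E·dA = Q_enc/ε₀ with Φ = E(4πr²):
E = |Q_enc|/(4πε₀r²) = (3.528e-9)/(4π·8.85×10^-12·(0.0862)²) = 4.27×10^3 N/C.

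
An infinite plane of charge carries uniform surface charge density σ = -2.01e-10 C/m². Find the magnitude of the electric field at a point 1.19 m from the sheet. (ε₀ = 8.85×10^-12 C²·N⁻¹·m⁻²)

|E| = 11.4 N/C

By planar symmetry E is perpendicular to the sheet and uniform; use a Gaussian pillbox with flat faces of area A on each side of the sheet.
Flux Φ = 2EA and Q_enc = σA, so 2EA = σA/ε₀ ⇒ E = |σ|/(2ε₀), independent of distance.
E = |σ|/(2ε₀) = (2.01×10^-10)/(2·8.85×10^-12) = 11.4 N/C.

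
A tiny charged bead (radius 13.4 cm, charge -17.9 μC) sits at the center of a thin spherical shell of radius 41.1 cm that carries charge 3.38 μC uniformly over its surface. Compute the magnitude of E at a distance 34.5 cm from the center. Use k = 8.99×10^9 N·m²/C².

|E| = 1.35e6 N/C

Take a concentric spherical Gaussian surface of radius r = 34.5 cm (between the bodies, 13.4 cm < r < 41.1 cm).
Only the inner charge is enclosed; the outer shell contributes nothing inside itself. Q_enc = -17.9 μC = -1.79×10^-5 C.
Since E is radial and uniform over the Gaussian sphere, Φ = E·4πr² = Q_enc/ε₀.
E = k|Q_enc|/r² = (8.99×10^9)(1.79e-5)/(0.345)² = 1.35e6 N/C.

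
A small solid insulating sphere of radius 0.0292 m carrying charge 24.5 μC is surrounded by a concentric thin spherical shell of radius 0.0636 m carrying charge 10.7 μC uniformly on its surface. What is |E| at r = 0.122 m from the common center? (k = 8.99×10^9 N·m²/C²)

E = 2.13×10^7 V/m

By spherical symmetry E is radial; choose a Gaussian sphere of radius r = 0.122 m (r > 0.0636 m, enclosing both).
Q_enc = (24.5 μC) + (10.7 μC) = 3.52×10^-5 C.
Applying ∮E·dA = Q_enc/ε₀ with Φ = E(4πr²):
E = k|Q_enc|/r² = (8.99×10^9)(3.52×10^-5)/(0.122)² = 2.13×10^7 N/C.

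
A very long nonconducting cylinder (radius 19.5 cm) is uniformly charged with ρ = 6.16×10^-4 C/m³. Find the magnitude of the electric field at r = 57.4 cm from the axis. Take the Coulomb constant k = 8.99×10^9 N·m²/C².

2.31×10^6 N/C

By cylindrical symmetry E is radial; use a coaxial Gaussian cylinder of radius 57.4 cm and length L (r > 19.5 cm, full cross-section enclosed).
λ_enc = ρ·πR² = (6.16e-4)π(0.195)² = 7.359e-5 C/m.
Applying ∮E·dA = Q_enc/ε₀ with the end caps contributing no flux:
E = 2k|λ_enc|/r = 2(8.99×10^9)(7.359e-5)/(0.574) = 2.31×10^6 N/C.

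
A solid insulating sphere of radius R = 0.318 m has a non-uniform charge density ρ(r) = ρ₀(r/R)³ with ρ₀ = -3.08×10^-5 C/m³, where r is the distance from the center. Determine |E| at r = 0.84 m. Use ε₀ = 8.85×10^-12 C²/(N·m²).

|E| = 2.64×10^4 N/C

Symmetry ⇒ E = E(r) r̂. Gaussian sphere of radius r = 0.84 m (r > R, all charge enclosed).
Q_enc = 4π ∫₀^R ρ₀(r'/R)^3 r'² dr' = 4πρ₀R³/6 = -2.074×10^-6 C.
By Gauss's law, ∮E·dA = E·4πr² = Q_enc/ε₀.
E = |Q_enc|/(4πε₀r²) = (2.074e-6)/(4π·8.85×10^-12·(0.84)²) = 2.64e4 N/C.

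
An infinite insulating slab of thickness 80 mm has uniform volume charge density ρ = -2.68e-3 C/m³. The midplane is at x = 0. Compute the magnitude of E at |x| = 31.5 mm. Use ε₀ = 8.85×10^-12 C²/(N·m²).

9.54e6 V/m

By symmetry E is perpendicular to the slab. A Gaussian pillbox from −31.5 mm to +31.5 mm (face area A) lies entirely within the slab.
Q_enc = ρ·(2x)·A and flux = 2EA, so 2EA = 2ρxA/ε₀ ⇒ E = |ρ|x/ε₀.
E = (2.68×10^-3)(0.0315)/(8.85×10^-12) = 9.54×10^6 N/C.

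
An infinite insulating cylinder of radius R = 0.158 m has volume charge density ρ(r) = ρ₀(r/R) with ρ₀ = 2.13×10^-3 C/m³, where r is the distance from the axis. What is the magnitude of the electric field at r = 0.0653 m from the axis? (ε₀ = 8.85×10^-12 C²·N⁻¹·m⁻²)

E = 2.17×10^6 N/C

Choose a coaxial cylinder of radius r = 0.0653 m (arbitrary length L) as the Gaussian surface (r < R).
λ_enc = ∫₀^r ρ(r')·2πr' dr' = (2πρ₀/R)·r^3/3 = 7.862×10^-6 C/m.
By Gauss's law (flux through the curved wall only), E·2πrL = λ_enc L/ε₀.
E = |λ_enc|/(2πε₀r) = (7.862e-6)/(2π·8.85×10^-12·0.0653) = 2.17e6 N/C.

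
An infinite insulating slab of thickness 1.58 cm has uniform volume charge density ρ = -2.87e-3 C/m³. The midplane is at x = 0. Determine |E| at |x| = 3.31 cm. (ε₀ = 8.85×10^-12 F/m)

|E| ≈ 2.56×10^6 N/C

The point |x| = 3.31 cm lies outside the slab (half-thickness 0.0079 m). A symmetric pillbox spanning the full slab encloses Q_enc = ρ·d·A.
Flux = 2EA ⇒ E = |ρ|d/(2ε₀), independent of distance outside.
E = (2.87×10^-3)(0.0158)/(2·8.85×10^-12) = 2.56e6 N/C.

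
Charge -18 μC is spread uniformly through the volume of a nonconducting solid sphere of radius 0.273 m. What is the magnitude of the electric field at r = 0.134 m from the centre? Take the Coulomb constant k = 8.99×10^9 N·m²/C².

Use a concentric Gaussian sphere at r = 0.134 m (r < R).
Only the charge within r is enclosed: Q_enc = Q·(r/R)³ = (-18 μC)·(0.134 m/0.273 m)³ = -2.129×10^-6 C.
Since E is radial and uniform over the Gaussian sphere, Φ = E·4πr² = Q_enc/ε₀.
E = k|Q_enc|/r² = (8.99×10^9)(2.129×10^-6)/(0.134)² = 1.07×10^6 N/C.

1.07×10^6 V/m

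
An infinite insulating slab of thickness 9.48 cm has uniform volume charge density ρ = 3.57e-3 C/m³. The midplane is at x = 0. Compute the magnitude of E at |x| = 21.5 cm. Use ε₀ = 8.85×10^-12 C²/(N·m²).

E ≈ 1.91e7 V/m

The point |x| = 21.5 cm lies outside the slab (half-thickness 0.0474 m). A symmetric pillbox spanning the full slab encloses Q_enc = ρ·d·A.
Flux = 2EA ⇒ E = |ρ|d/(2ε₀), independent of distance outside.
E = (3.57×10^-3)(0.0948)/(2·8.85×10^-12) = 1.91e7 N/C.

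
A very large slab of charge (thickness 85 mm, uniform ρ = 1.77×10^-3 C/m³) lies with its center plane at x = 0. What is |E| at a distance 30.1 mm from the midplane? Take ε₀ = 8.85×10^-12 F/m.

By symmetry E is perpendicular to the slab. A Gaussian pillbox from −30.1 mm to +30.1 mm (face area A) lies entirely within the slab.
Q_enc = ρ·(2x)·A and flux = 2EA, so 2EA = 2ρxA/ε₀ ⇒ E = |ρ|x/ε₀.
E = (1.77e-3)(0.0301)/(8.85×10^-12) = 6.02×10^6 N/C.

|E| = 6.02e6 N/C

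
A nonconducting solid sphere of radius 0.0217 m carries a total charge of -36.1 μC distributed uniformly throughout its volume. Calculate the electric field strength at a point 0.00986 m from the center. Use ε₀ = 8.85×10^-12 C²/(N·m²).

Use a concentric Gaussian sphere at r = 0.00986 m (r < R).
Only the charge within r is enclosed: Q_enc = Q·(r/R)³ = (-36.1 μC)·(0.00986 m/0.0217 m)³ = -3.387×10^-6 C.
Gauss's law: E·4πr² = Q_enc/ε₀.
E = |Q_enc|/(4πε₀r²) = (3.387e-6)/(4π·8.85×10^-12·(0.00986)²) = 3.13×10^8 N/C.

E ≈ 3.13×10^8 N/C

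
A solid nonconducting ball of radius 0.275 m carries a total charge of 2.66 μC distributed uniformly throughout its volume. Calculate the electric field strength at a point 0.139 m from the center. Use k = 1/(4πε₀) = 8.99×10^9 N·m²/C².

Use a concentric Gaussian sphere at r = 0.139 m (r < R).
Only the charge within r is enclosed: Q_enc = Q·(r/R)³ = (2.66 μC)·(0.139 m/0.275 m)³ = 3.435×10^-7 C.
Gauss's law: E·4πr² = Q_enc/ε₀.
E = k|Q_enc|/r² = (8.99×10^9)(3.435×10^-7)/(0.139)² = 1.60e5 N/C.

E = 1.60×10^5 V/m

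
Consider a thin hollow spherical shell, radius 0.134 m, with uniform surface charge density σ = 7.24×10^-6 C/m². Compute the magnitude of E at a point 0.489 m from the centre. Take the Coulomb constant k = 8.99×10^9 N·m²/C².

E = 6.14e4 V/m

Take a concentric spherical Gaussian surface of radius r = 0.489 m (r > 0.134 m).
The entire shell is enclosed: Q_enc = σ·4πR² = (7.24×10^-6)·4π·(0.134)² = 1.634×10^-6 C.
Gauss's law: E·4πr² = Q_enc/ε₀.
E = k|Q_enc|/r² = (8.99×10^9)(1.634×10^-6)/(0.489)² = 6.14e4 N/C.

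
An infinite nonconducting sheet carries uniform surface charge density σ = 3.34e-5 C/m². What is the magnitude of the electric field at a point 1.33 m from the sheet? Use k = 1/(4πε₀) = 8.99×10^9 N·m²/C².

The symmetry is planar: E is normal to the sheet and the same magnitude on both sides. Take a pillbox straddling the sheet with end-cap area A.
Only the two end caps contribute flux: Φ = 2EA. With Q_enc = σA, Gauss's law gives E = |σ|/(2ε₀).
E = 2πk|σ| = 2π(8.99×10^9)(3.34×10^-5) = 1.89×10^6 N/C.

|E| = 1.89e6 V/m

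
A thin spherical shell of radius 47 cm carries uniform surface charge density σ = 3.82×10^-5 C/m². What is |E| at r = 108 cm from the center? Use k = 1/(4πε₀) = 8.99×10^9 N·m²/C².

Take a concentric spherical Gaussian surface of radius r = 108 cm (r > 47 cm).
The entire shell is enclosed: Q_enc = σ·4πR² = (3.82e-5)·4π·(0.47)² = 1.06×10^-4 C.
By Gauss's law, ∮E·dA = E·4πr² = Q_enc/ε₀.
E = k|Q_enc|/r² = (8.99×10^9)(1.06×10^-4)/(1.08)² = 8.17e5 N/C.

|E| ≈ 8.17×10^5 N/C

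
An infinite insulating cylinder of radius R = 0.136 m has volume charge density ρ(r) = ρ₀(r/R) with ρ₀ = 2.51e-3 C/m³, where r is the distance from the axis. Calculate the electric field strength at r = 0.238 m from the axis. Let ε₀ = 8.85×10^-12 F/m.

|E| ≈ 7.35×10^6 N/C

Take a coaxial cylindrical Gaussian surface of radius r = 0.238 m and length L (r > R, full charge per length enclosed).
λ_enc = 2π ∫₀^R ρ₀(r'/R)^1 r' dr' = 2πρ₀R²/3 = 9.723×10^-5 C/m.
Applying ∮E·dA = Q_enc/ε₀ with the end caps contributing no flux:
E = |λ_enc|/(2πε₀r) = (9.723×10^-5)/(2π·8.85×10^-12·0.238) = 7.35×10^6 N/C.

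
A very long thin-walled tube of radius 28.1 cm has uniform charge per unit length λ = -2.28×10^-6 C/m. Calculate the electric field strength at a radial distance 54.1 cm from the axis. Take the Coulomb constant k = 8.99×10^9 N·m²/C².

Coaxial Gaussian cylinder, radius r = 54.1 cm, length L (r > 28.1 cm).
The full line charge is enclosed: λ_enc = -2.28e-6 C/m.
Gauss's law: E·2πrL = λ_enc L/ε₀.
E = 2k|λ_enc|/r = 2(8.99×10^9)(2.28×10^-6)/(0.541) = 7.58×10^4 N/C.

|E| = 7.58e4 N/C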